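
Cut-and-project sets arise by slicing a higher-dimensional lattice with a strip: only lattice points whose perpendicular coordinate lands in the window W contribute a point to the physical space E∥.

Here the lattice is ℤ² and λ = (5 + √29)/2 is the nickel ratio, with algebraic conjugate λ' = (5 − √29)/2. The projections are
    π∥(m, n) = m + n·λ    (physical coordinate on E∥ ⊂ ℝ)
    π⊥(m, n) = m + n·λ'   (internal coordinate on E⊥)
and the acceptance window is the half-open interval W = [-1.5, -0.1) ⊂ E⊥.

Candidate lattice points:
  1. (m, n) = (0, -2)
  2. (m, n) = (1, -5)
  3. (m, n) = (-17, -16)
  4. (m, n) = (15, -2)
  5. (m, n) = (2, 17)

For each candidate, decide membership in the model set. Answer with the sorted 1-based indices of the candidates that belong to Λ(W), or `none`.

5

Compute λ' = (5−√29)/2 = -0.192582, so π⊥(m,n) = m -0.192582·n.
[1] lift (0,-2): star map gives 0.385165; window check -1.5 ≤ 0.385165 < -0.1 is false → out
[2] lift (1,-5): star map gives 1.962912; window check -1.5 ≤ 1.962912 < -0.1 is false → out
[3] lift (-17,-16): star map gives -13.918682; window check -1.5 ≤ -13.918682 < -0.1 is false → out
[4] lift (15,-2): star map gives 15.385165; window check -1.5 ≤ 15.385165 < -0.1 is false → out
[5] lift (2,17): star map gives -1.273901; window check -1.5 ≤ -1.273901 < -0.1 is true → IN Λ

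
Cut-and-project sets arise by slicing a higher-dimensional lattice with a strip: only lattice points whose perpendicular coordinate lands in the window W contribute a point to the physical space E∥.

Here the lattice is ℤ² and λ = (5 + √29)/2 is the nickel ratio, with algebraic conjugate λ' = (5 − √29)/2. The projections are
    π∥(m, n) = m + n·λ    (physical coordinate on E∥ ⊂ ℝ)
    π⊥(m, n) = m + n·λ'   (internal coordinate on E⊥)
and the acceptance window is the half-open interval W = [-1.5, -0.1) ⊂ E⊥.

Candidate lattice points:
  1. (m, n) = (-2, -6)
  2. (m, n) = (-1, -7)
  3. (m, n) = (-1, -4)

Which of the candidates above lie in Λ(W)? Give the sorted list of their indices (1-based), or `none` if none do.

1, 3

λ' = (5−√29)/2 ≈ -0.19258.
candidate 1: (m,n)=(-2,-6) → π∥ = -2-6·λ ≈ -33.15549, π⊥ = -2-6·λ' ≈ -0.84451 ∈ [-1.5, -0.1) ⇒ IN Λ
candidate 2: (m,n)=(-1,-7) → π∥ = -1-7·λ ≈ -37.34808, π⊥ = -1-7·λ' ≈ 0.34808 ∉ [-1.5, -0.1) ⇒ out
candidate 3: (m,n)=(-1,-4) → π∥ = -1-4·λ ≈ -21.77033, π⊥ = -1-4·λ' ≈ -0.22967 ∈ [-1.5, -0.1) ⇒ IN Λ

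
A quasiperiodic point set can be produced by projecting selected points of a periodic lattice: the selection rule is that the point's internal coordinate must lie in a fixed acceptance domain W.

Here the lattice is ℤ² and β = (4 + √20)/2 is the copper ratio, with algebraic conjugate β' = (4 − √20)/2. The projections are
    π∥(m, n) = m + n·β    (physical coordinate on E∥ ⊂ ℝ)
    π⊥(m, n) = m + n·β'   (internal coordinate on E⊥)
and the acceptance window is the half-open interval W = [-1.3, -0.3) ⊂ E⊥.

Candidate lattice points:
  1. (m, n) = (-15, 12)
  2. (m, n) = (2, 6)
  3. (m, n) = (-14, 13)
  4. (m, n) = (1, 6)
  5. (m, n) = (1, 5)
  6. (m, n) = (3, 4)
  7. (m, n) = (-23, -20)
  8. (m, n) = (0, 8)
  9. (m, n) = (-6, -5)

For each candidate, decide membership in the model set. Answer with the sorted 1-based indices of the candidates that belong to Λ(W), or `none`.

Numerically β ≈ 4.23607 and β' = −1/β ≈ -0.23607.
[1] lift (-15,12): star map gives -17.83282; window check -1.3 ≤ -17.83282 < -0.3 is false → out
[2] lift (2,6): star map gives 0.58359; window check -1.3 ≤ 0.58359 < -0.3 is false → out
[3] lift (-14,13): star map gives -17.06888; window check -1.3 ≤ -17.06888 < -0.3 is false → out
[4] lift (1,6): star map gives -0.41641; window check -1.3 ≤ -0.41641 < -0.3 is true → IN Λ
[5] lift (1,5): star map gives -0.18034; window check -1.3 ≤ -0.18034 < -0.3 is false → out
[6] lift (3,4): star map gives 2.05573; window check -1.3 ≤ 2.05573 < -0.3 is false → out
[7] lift (-23,-20): star map gives -18.27864; window check -1.3 ≤ -18.27864 < -0.3 is false → out
[8] lift (0,8): star map gives -1.88854; window check -1.3 ≤ -1.88854 < -0.3 is false → out
[9] lift (-6,-5): star map gives -4.81966; window check -1.3 ≤ -4.81966 < -0.3 is false → out

4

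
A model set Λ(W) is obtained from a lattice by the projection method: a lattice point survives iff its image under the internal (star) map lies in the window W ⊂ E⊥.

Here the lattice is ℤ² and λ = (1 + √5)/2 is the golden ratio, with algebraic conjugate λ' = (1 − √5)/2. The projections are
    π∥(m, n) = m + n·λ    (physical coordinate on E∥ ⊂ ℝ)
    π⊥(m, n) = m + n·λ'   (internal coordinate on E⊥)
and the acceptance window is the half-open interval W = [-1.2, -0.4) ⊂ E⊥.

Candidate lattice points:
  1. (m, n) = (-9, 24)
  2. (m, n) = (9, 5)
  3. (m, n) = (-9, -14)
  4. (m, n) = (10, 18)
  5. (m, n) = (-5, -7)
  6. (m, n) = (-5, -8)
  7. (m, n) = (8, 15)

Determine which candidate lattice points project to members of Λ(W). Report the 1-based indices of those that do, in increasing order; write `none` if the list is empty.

Compute λ' = (1−√5)/2 = -0.618034, so π⊥(m,n) = m -0.618034·n.
candidate 1: (m,n)=(-9,24) → π∥ = -9+24·λ ≈ 29.832816, π⊥ = -9+24·λ' ≈ -23.832816 ∉ [-1.2, -0.4) ⇒ out
candidate 2: (m,n)=(9,5) → π∥ = 9+5·λ ≈ 17.090170, π⊥ = 9+5·λ' ≈ 5.909830 ∉ [-1.2, -0.4) ⇒ out
candidate 3: (m,n)=(-9,-14) → π∥ = -9-14·λ ≈ -31.652476, π⊥ = -9-14·λ' ≈ -0.347524 ∉ [-1.2, -0.4) ⇒ out
candidate 4: (m,n)=(10,18) → π∥ = 10+18·λ ≈ 39.124612, π⊥ = 10+18·λ' ≈ -1.124612 ∈ [-1.2, -0.4) ⇒ IN Λ
candidate 5: (m,n)=(-5,-7) → π∥ = -5-7·λ ≈ -16.326238, π⊥ = -5-7·λ' ≈ -0.673762 ∈ [-1.2, -0.4) ⇒ IN Λ
candidate 6: (m,n)=(-5,-8) → π∥ = -5-8·λ ≈ -17.944272, π⊥ = -5-8·λ' ≈ -0.055728 ∉ [-1.2, -0.4) ⇒ out
candidate 7: (m,n)=(8,15) → π∥ = 8+15·λ ≈ 32.270510, π⊥ = 8+15·λ' ≈ -1.270510 ∉ [-1.2, -0.4) ⇒ out

4, 5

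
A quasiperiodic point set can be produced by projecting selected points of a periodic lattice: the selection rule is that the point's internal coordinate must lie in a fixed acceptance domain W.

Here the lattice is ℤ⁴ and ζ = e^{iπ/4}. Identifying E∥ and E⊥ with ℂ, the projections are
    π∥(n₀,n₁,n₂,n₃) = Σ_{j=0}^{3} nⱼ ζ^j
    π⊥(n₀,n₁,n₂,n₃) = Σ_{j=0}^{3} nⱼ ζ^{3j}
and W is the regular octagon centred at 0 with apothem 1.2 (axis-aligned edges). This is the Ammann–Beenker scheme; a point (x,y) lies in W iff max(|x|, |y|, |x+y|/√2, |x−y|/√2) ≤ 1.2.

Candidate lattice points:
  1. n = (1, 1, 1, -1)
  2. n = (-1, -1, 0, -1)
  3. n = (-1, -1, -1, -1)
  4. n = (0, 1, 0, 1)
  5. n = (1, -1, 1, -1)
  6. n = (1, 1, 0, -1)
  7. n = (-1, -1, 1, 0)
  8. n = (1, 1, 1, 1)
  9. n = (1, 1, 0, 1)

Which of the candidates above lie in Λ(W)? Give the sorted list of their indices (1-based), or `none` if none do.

1, 3, 6, 8

Internal map: ζ^{3j} for j=0..3 gives (1,0), (−√2/2,√2/2), (0,−1), (√2/2,√2/2).
#1 (1, 1, 1, -1): internal (-0.4142, -1.0000); octagon support 1.0000 vs apothem 1.2 → ∈ W
#2 (-1, -1, 0, -1): internal (-1.0000, -1.4142); octagon support 1.7071 vs apothem 1.2 → ∉ W
#3 (-1, -1, -1, -1): internal (-1.0000, -0.4142); octagon support 1.0000 vs apothem 1.2 → ∈ W
#4 (0, 1, 0, 1): internal (0.0000, 1.4142); octagon support 1.4142 vs apothem 1.2 → ∉ W
#5 (1, -1, 1, -1): internal (1.0000, -2.4142); octagon support 2.4142 vs apothem 1.2 → ∉ W
#6 (1, 1, 0, -1): internal (-0.4142, 0.0000); octagon support 0.4142 vs apothem 1.2 → ∈ W
#7 (-1, -1, 1, 0): internal (-0.2929, -1.7071); octagon support 1.7071 vs apothem 1.2 → ∉ W
#8 (1, 1, 1, 1): internal (1.0000, 0.4142); octagon support 1.0000 vs apothem 1.2 → ∈ W
#9 (1, 1, 0, 1): internal (1.0000, 1.4142); octagon support 1.7071 vs apothem 1.2 → ∉ W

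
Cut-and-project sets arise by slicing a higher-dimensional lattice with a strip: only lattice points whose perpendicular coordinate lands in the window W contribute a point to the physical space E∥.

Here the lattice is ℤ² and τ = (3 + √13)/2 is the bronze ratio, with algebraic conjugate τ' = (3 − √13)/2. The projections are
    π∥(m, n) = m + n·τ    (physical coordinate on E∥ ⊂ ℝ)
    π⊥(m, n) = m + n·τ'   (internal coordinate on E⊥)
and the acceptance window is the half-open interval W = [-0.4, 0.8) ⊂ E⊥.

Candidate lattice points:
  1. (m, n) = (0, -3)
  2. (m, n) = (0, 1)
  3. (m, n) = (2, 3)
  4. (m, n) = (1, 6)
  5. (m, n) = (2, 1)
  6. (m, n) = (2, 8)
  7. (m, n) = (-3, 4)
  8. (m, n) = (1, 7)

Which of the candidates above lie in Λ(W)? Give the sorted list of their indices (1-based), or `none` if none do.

τ' = (3−√13)/2 ≈ -0.302776.
[1] lift (0,-3): star map gives 0.908327; window check -0.4 ≤ 0.908327 < 0.8 is false → out
[2] lift (0,1): star map gives -0.302776; window check -0.4 ≤ -0.302776 < 0.8 is true → IN Λ
[3] lift (2,3): star map gives 1.091673; window check -0.4 ≤ 1.091673 < 0.8 is false → out
[4] lift (1,6): star map gives -0.816654; window check -0.4 ≤ -0.816654 < 0.8 is false → out
[5] lift (2,1): star map gives 1.697224; window check -0.4 ≤ 1.697224 < 0.8 is false → out
[6] lift (2,8): star map gives -0.422205; window check -0.4 ≤ -0.422205 < 0.8 is false → out
[7] lift (-3,4): star map gives -4.211103; window check -0.4 ≤ -4.211103 < 0.8 is false → out
[8] lift (1,7): star map gives -1.119429; window check -0.4 ≤ -1.119429 < 0.8 is false → out

2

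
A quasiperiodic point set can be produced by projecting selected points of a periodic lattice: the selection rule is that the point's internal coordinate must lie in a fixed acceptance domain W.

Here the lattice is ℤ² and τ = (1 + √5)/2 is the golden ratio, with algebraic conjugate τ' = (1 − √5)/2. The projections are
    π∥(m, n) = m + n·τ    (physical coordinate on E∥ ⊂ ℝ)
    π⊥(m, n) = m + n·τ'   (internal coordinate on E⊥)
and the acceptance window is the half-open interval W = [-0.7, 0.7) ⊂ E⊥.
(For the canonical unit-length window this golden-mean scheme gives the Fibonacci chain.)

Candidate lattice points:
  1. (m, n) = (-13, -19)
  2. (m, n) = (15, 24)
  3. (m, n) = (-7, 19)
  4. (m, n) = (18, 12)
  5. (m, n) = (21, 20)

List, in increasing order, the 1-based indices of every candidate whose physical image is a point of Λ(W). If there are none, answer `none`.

2

Numerically τ ≈ 1.6180 and τ' = −1/τ ≈ -0.6180.
candidate 1: (m,n)=(-13,-19) → π∥ = -13-19·τ ≈ -43.7426, π⊥ = -13-19·τ' ≈ -1.2574 ∉ [-0.7, 0.7) ⇒ out
candidate 2: (m,n)=(15,24) → π∥ = 15+24·τ ≈ 53.8328, π⊥ = 15+24·τ' ≈ 0.1672 ∈ [-0.7, 0.7) ⇒ IN Λ
candidate 3: (m,n)=(-7,19) → π∥ = -7+19·τ ≈ 23.7426, π⊥ = -7+19·τ' ≈ -18.7426 ∉ [-0.7, 0.7) ⇒ out
candidate 4: (m,n)=(18,12) → π∥ = 18+12·τ ≈ 37.4164, π⊥ = 18+12·τ' ≈ 10.5836 ∉ [-0.7, 0.7) ⇒ out
candidate 5: (m,n)=(21,20) → π∥ = 21+20·τ ≈ 53.3607, π⊥ = 21+20·τ' ≈ 8.6393 ∉ [-0.7, 0.7) ⇒ out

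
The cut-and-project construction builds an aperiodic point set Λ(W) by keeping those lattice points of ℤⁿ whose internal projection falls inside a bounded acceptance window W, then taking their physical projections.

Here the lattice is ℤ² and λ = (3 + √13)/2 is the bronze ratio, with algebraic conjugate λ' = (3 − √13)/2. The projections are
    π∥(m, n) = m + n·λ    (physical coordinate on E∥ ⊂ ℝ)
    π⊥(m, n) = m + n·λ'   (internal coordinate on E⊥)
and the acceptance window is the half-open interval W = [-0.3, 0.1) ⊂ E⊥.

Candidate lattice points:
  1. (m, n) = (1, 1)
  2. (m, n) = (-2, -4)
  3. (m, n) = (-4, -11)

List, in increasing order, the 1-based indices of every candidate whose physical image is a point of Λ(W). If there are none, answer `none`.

Compute λ' = (3−√13)/2 = -0.30278, so π⊥(m,n) = m -0.30278·n.
candidate 1: (m,n)=(1,1) → π∥ = 1+1·λ ≈ 4.30278, π⊥ = 1+1·λ' ≈ 0.69722 ∉ [-0.3, 0.1) ⇒ out
candidate 2: (m,n)=(-2,-4) → π∥ = -2-4·λ ≈ -15.21110, π⊥ = -2-4·λ' ≈ -0.78890 ∉ [-0.3, 0.1) ⇒ out
candidate 3: (m,n)=(-4,-11) → π∥ = -4-11·λ ≈ -40.33053, π⊥ = -4-11·λ' ≈ -0.66947 ∉ [-0.3, 0.1) ⇒ out

none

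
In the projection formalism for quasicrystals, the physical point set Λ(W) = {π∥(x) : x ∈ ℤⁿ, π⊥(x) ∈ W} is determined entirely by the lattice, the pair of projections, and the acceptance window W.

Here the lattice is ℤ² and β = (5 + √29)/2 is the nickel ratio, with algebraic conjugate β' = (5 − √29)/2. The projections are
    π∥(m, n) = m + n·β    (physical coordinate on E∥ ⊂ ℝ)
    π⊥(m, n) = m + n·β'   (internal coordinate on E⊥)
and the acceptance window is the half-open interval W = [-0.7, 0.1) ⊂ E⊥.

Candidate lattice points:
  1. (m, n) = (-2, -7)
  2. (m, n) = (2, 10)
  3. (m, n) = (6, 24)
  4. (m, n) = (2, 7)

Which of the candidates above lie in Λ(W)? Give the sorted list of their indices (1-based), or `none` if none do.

β' = (5−√29)/2 ≈ -0.1926.
#1 (-2,-7): internal coord -2 + (-7)·β' = -0.6519; -0.6519 ∈ [-0.7, 0.1) → IN Λ
#2 (2,10): internal coord 2 + (10)·β' = +0.0742; +0.0742 ∈ [-0.7, 0.1) → IN Λ
#3 (6,24): internal coord 6 + (24)·β' = +1.3780; +1.3780 ∉ [-0.7, 0.1) → out
#4 (2,7): internal coord 2 + (7)·β' = +0.6519; +0.6519 ∉ [-0.7, 0.1) → out

1, 2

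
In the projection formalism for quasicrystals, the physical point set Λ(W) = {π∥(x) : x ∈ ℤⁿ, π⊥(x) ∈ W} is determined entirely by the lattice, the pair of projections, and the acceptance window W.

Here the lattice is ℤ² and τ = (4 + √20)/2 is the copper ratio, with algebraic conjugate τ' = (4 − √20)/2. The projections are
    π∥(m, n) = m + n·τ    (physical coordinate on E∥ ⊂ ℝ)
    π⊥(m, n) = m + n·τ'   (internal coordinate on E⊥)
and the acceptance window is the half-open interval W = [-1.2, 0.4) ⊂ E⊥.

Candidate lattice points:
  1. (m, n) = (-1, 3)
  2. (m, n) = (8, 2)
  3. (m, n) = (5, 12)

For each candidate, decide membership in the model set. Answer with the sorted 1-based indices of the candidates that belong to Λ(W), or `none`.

none

τ' = (4−√20)/2 ≈ -0.2361.
candidate 1: (m,n)=(-1,3) → π∥ = -1+3·τ ≈ 11.7082, π⊥ = -1+3·τ' ≈ -1.7082 ∉ [-1.2, 0.4) ⇒ out
candidate 2: (m,n)=(8,2) → π∥ = 8+2·τ ≈ 16.4721, π⊥ = 8+2·τ' ≈ 7.5279 ∉ [-1.2, 0.4) ⇒ out
candidate 3: (m,n)=(5,12) → π∥ = 5+12·τ ≈ 55.8328, π⊥ = 5+12·τ' ≈ 2.1672 ∉ [-1.2, 0.4) ⇒ out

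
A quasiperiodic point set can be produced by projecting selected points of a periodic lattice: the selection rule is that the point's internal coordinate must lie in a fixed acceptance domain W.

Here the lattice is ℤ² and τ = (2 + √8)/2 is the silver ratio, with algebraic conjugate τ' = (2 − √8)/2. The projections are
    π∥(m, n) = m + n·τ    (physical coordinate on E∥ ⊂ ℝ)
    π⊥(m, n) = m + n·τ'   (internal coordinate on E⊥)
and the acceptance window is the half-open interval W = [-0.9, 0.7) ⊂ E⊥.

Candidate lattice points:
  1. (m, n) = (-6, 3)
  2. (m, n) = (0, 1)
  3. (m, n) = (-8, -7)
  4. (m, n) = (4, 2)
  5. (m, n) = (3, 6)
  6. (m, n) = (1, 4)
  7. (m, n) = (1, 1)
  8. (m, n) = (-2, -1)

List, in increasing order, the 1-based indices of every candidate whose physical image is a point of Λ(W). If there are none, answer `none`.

τ' = (2−√8)/2 ≈ -0.4142.
candidate 1: (m,n)=(-6,3) → π∥ = -6+3·τ ≈ 1.2426, π⊥ = -6+3·τ' ≈ -7.2426 ∉ [-0.9, 0.7) ⇒ out
candidate 2: (m,n)=(0,1) → π∥ = 0+1·τ ≈ 2.4142, π⊥ = 0+1·τ' ≈ -0.4142 ∈ [-0.9, 0.7) ⇒ IN Λ
candidate 3: (m,n)=(-8,-7) → π∥ = -8-7·τ ≈ -24.8995, π⊥ = -8-7·τ' ≈ -5.1005 ∉ [-0.9, 0.7) ⇒ out
candidate 4: (m,n)=(4,2) → π∥ = 4+2·τ ≈ 8.8284, π⊥ = 4+2·τ' ≈ 3.1716 ∉ [-0.9, 0.7) ⇒ out
candidate 5: (m,n)=(3,6) → π∥ = 3+6·τ ≈ 17.4853, π⊥ = 3+6·τ' ≈ 0.5147 ∈ [-0.9, 0.7) ⇒ IN Λ
candidate 6: (m,n)=(1,4) → π∥ = 1+4·τ ≈ 10.6569, π⊥ = 1+4·τ' ≈ -0.6569 ∈ [-0.9, 0.7) ⇒ IN Λ
candidate 7: (m,n)=(1,1) → π∥ = 1+1·τ ≈ 3.4142, π⊥ = 1+1·τ' ≈ 0.5858 ∈ [-0.9, 0.7) ⇒ IN Λ
candidate 8: (m,n)=(-2,-1) → π∥ = -2-1·τ ≈ -4.4142, π⊥ = -2-1·τ' ≈ -1.5858 ∉ [-0.9, 0.7) ⇒ out

2, 5, 6, 7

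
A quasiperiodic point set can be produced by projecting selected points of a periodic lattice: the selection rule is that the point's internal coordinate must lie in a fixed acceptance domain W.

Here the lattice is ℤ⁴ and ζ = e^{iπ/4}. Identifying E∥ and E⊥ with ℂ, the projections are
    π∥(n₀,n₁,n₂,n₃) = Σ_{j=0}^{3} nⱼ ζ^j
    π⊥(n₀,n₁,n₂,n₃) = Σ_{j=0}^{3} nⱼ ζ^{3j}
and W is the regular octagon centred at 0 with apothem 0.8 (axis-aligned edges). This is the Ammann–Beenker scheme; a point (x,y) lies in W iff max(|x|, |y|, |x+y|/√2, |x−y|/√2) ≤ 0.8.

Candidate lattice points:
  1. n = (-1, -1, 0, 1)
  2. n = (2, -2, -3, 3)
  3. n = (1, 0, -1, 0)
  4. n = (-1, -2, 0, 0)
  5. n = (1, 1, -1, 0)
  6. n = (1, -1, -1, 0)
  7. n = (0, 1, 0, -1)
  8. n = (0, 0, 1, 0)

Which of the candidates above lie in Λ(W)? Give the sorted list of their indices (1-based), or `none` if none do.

1

With ζ = e^{iπ/4} the internal vectors are ζ^0,ζ^3,ζ^6,ζ^9.
#1 (-1, -1, 0, 1): internal (0.41421, 0.00000); octagon support 0.41421 vs apothem 0.8 → ∈ W
#2 (2, -2, -3, 3): internal (5.53553, 3.70711); octagon support 6.53553 vs apothem 0.8 → ∉ W
#3 (1, 0, -1, 0): internal (1.00000, 1.00000); octagon support 1.41421 vs apothem 0.8 → ∉ W
#4 (-1, -2, 0, 0): internal (0.41421, -1.41421); octagon support 1.41421 vs apothem 0.8 → ∉ W
#5 (1, 1, -1, 0): internal (0.29289, 1.70711); octagon support 1.70711 vs apothem 0.8 → ∉ W
#6 (1, -1, -1, 0): internal (1.70711, 0.29289); octagon support 1.70711 vs apothem 0.8 → ∉ W
#7 (0, 1, 0, -1): internal (-1.41421, 0.00000); octagon support 1.41421 vs apothem 0.8 → ∉ W
#8 (0, 0, 1, 0): internal (0.00000, -1.00000); octagon support 1.00000 vs apothem 0.8 → ∉ W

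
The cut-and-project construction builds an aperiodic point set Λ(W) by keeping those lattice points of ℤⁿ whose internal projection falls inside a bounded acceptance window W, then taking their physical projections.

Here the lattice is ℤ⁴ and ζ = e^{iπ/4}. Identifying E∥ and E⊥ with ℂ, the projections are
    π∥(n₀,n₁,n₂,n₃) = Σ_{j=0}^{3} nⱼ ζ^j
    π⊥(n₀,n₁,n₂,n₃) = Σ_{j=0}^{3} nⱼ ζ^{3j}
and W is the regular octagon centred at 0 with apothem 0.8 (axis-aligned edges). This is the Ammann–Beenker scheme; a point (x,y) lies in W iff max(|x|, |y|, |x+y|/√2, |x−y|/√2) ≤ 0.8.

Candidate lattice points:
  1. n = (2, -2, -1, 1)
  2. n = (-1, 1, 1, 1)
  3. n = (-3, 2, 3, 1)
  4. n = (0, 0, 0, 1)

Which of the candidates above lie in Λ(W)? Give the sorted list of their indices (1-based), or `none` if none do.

none

Internal map: ζ^{3j} for j=0..3 gives (1,0), (−√2/2,√2/2), (0,−1), (√2/2,√2/2).
candidate 1: n = (2, -2, -1, 1) → π⊥ ≈ (+4.121320, +0.292893); max(|x|,|y|,|x±y|/√2) = 4.121320 > 0.8 ⇒ ∉ W
candidate 2: n = (-1, 1, 1, 1) → π⊥ ≈ (-1.000000, +0.414214); max(|x|,|y|,|x±y|/√2) = 1.000000 > 0.8 ⇒ ∉ W
candidate 3: n = (-3, 2, 3, 1) → π⊥ ≈ (-3.707107, -0.878680); max(|x|,|y|,|x±y|/√2) = 3.707107 > 0.8 ⇒ ∉ W
candidate 4: n = (0, 0, 0, 1) → π⊥ ≈ (+0.707107, +0.707107); max(|x|,|y|,|x±y|/√2) = 1.000000 > 0.8 ⇒ ∉ W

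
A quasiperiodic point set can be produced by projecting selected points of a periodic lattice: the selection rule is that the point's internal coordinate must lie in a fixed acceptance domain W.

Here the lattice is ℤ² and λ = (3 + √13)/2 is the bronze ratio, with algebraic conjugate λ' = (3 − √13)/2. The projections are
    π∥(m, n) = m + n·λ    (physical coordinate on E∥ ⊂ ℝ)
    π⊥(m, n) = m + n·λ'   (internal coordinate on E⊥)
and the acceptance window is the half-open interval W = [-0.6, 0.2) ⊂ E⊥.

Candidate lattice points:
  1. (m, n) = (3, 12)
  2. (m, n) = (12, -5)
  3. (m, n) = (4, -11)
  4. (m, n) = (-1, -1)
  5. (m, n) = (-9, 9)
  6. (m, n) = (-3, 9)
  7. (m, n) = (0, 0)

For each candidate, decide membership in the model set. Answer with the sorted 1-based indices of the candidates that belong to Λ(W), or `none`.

7

λ' = (3−√13)/2 ≈ -0.3028.
[1] lift (3,12): star map gives -0.6333; window check -0.6 ≤ -0.6333 < 0.2 is false → out
[2] lift (12,-5): star map gives 13.5139; window check -0.6 ≤ 13.5139 < 0.2 is false → out
[3] lift (4,-11): star map gives 7.3305; window check -0.6 ≤ 7.3305 < 0.2 is false → out
[4] lift (-1,-1): star map gives -0.6972; window check -0.6 ≤ -0.6972 < 0.2 is false → out
[5] lift (-9,9): star map gives -11.7250; window check -0.6 ≤ -11.7250 < 0.2 is false → out
[6] lift (-3,9): star map gives -5.7250; window check -0.6 ≤ -5.7250 < 0.2 is false → out
[7] lift (0,0): star map gives 0.0000; window check -0.6 ≤ 0.0000 < 0.2 is true → IN Λ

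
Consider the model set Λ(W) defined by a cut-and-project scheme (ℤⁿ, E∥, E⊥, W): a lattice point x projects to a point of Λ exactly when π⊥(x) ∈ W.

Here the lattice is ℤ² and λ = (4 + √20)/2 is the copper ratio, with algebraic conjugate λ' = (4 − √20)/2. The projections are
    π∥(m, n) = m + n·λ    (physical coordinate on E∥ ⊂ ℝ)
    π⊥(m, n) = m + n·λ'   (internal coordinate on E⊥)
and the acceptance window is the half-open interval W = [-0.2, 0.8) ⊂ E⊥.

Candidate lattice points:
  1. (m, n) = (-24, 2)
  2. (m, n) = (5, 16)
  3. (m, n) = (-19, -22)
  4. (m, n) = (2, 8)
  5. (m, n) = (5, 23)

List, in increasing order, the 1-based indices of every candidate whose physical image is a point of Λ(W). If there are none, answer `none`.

4

λ' = (4−√20)/2 ≈ -0.236068.
candidate 1: (m,n)=(-24,2) → π∥ = -24+2·λ ≈ -15.527864, π⊥ = -24+2·λ' ≈ -24.472136 ∉ [-0.2, 0.8) ⇒ out
candidate 2: (m,n)=(5,16) → π∥ = 5+16·λ ≈ 72.777088, π⊥ = 5+16·λ' ≈ 1.222912 ∉ [-0.2, 0.8) ⇒ out
candidate 3: (m,n)=(-19,-22) → π∥ = -19-22·λ ≈ -112.193496, π⊥ = -19-22·λ' ≈ -13.806504 ∉ [-0.2, 0.8) ⇒ out
candidate 4: (m,n)=(2,8) → π∥ = 2+8·λ ≈ 35.888544, π⊥ = 2+8·λ' ≈ 0.111456 ∈ [-0.2, 0.8) ⇒ IN Λ
candidate 5: (m,n)=(5,23) → π∥ = 5+23·λ ≈ 102.429563, π⊥ = 5+23·λ' ≈ -0.429563 ∉ [-0.2, 0.8) ⇒ out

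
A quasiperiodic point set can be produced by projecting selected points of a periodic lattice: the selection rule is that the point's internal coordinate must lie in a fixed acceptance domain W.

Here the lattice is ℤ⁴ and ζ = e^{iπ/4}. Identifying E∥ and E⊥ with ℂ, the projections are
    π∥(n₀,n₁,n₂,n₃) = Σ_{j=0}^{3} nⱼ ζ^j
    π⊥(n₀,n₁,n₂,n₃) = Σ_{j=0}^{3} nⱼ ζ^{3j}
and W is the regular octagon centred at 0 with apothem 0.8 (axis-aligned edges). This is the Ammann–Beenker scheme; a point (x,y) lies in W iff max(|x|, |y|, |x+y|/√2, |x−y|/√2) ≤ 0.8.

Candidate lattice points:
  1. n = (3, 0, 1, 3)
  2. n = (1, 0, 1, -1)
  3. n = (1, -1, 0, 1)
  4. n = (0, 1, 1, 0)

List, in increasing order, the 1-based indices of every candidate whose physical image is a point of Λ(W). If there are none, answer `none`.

4

With ζ = e^{iπ/4} the internal vectors are ζ^0,ζ^3,ζ^6,ζ^9.
#1 (3, 0, 1, 3): internal (5.1213, 1.1213); octagon support 5.1213 vs apothem 0.8 → ∉ W
#2 (1, 0, 1, -1): internal (0.2929, -1.7071); octagon support 1.7071 vs apothem 0.8 → ∉ W
#3 (1, -1, 0, 1): internal (2.4142, 0.0000); octagon support 2.4142 vs apothem 0.8 → ∉ W
#4 (0, 1, 1, 0): internal (-0.7071, -0.2929); octagon support 0.7071 vs apothem 0.8 → ∈ W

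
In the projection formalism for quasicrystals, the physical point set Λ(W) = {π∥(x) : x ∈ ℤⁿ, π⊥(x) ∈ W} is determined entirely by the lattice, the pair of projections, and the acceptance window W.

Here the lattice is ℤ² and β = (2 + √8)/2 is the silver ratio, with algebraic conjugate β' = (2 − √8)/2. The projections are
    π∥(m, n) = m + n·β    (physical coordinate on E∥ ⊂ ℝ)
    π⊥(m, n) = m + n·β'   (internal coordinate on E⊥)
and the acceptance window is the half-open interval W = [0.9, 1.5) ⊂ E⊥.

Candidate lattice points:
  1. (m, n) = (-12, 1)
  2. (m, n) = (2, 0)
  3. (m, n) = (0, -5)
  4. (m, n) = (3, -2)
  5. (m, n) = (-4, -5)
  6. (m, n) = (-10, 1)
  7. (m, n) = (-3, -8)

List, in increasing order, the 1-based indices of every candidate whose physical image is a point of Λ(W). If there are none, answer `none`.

none

β' = (2−√8)/2 ≈ -0.4142.
#1 (-12,1): internal coord -12 + (1)·β' = -12.4142; -12.4142 ∉ [0.9, 1.5) → out
#2 (2,0): internal coord 2 + (0)·β' = +2.0000; +2.0000 ∉ [0.9, 1.5) → out
#3 (0,-5): internal coord 0 + (-5)·β' = +2.0711; +2.0711 ∉ [0.9, 1.5) → out
#4 (3,-2): internal coord 3 + (-2)·β' = +3.8284; +3.8284 ∉ [0.9, 1.5) → out
#5 (-4,-5): internal coord -4 + (-5)·β' = -1.9289; -1.9289 ∉ [0.9, 1.5) → out
#6 (-10,1): internal coord -10 + (1)·β' = -10.4142; -10.4142 ∉ [0.9, 1.5) → out
#7 (-3,-8): internal coord -3 + (-8)·β' = +0.3137; +0.3137 ∉ [0.9, 1.5) → out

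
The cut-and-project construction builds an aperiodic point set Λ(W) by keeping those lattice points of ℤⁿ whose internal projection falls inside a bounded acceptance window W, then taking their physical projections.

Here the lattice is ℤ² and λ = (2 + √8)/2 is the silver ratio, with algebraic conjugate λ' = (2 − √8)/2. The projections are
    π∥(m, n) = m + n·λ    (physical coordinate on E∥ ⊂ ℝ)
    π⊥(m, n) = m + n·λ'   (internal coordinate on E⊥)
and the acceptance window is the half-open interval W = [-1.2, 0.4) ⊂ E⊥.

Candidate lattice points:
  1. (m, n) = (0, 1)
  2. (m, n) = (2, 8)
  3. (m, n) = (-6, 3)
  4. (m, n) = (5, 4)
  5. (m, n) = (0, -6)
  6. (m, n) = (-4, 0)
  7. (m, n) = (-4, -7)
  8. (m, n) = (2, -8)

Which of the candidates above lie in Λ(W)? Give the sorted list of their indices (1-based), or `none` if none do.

Numerically λ ≈ 2.414214 and λ' = −1/λ ≈ -0.414214.
candidate 1: (m,n)=(0,1) → π∥ = 0+1·λ ≈ 2.414214, π⊥ = 0+1·λ' ≈ -0.414214 ∈ [-1.2, 0.4) ⇒ IN Λ
candidate 2: (m,n)=(2,8) → π∥ = 2+8·λ ≈ 21.313708, π⊥ = 2+8·λ' ≈ -1.313708 ∉ [-1.2, 0.4) ⇒ out
candidate 3: (m,n)=(-6,3) → π∥ = -6+3·λ ≈ 1.242641, π⊥ = -6+3·λ' ≈ -7.242641 ∉ [-1.2, 0.4) ⇒ out
candidate 4: (m,n)=(5,4) → π∥ = 5+4·λ ≈ 14.656854, π⊥ = 5+4·λ' ≈ 3.343146 ∉ [-1.2, 0.4) ⇒ out
candidate 5: (m,n)=(0,-6) → π∥ = 0-6·λ ≈ -14.485281, π⊥ = 0-6·λ' ≈ 2.485281 ∉ [-1.2, 0.4) ⇒ out
candidate 6: (m,n)=(-4,0) → π∥ = -4+0·λ ≈ -4.000000, π⊥ = -4+0·λ' ≈ -4.000000 ∉ [-1.2, 0.4) ⇒ out
candidate 7: (m,n)=(-4,-7) → π∥ = -4-7·λ ≈ -20.899495, π⊥ = -4-7·λ' ≈ -1.100505 ∈ [-1.2, 0.4) ⇒ IN Λ
candidate 8: (m,n)=(2,-8) → π∥ = 2-8·λ ≈ -17.313708, π⊥ = 2-8·λ' ≈ 5.313708 ∉ [-1.2, 0.4) ⇒ out

1, 7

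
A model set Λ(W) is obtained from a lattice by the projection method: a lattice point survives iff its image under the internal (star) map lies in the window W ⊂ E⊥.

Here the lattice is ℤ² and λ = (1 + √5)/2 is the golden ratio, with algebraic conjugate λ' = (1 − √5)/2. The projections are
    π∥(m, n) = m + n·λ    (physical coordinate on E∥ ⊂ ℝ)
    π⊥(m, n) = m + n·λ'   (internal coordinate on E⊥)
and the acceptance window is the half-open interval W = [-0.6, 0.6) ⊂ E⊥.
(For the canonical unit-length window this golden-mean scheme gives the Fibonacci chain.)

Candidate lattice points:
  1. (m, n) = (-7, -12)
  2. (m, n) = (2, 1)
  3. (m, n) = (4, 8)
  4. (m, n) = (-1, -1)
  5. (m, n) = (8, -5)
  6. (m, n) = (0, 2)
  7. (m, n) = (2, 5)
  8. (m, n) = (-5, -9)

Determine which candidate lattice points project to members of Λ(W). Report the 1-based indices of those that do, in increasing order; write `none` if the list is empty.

λ' = (1−√5)/2 ≈ -0.6180.
#1 (-7,-12): internal coord -7 + (-12)·λ' = +0.4164; +0.4164 ∈ [-0.6, 0.6) → IN Λ
#2 (2,1): internal coord 2 + (1)·λ' = +1.3820; +1.3820 ∉ [-0.6, 0.6) → out
#3 (4,8): internal coord 4 + (8)·λ' = -0.9443; -0.9443 ∉ [-0.6, 0.6) → out
#4 (-1,-1): internal coord -1 + (-1)·λ' = -0.3820; -0.3820 ∈ [-0.6, 0.6) → IN Λ
#5 (8,-5): internal coord 8 + (-5)·λ' = +11.0902; +11.0902 ∉ [-0.6, 0.6) → out
#6 (0,2): internal coord 0 + (2)·λ' = -1.2361; -1.2361 ∉ [-0.6, 0.6) → out
#7 (2,5): internal coord 2 + (5)·λ' = -1.0902; -1.0902 ∉ [-0.6, 0.6) → out
#8 (-5,-9): internal coord -5 + (-9)·λ' = +0.5623; +0.5623 ∈ [-0.6, 0.6) → IN Λ

1, 4, 8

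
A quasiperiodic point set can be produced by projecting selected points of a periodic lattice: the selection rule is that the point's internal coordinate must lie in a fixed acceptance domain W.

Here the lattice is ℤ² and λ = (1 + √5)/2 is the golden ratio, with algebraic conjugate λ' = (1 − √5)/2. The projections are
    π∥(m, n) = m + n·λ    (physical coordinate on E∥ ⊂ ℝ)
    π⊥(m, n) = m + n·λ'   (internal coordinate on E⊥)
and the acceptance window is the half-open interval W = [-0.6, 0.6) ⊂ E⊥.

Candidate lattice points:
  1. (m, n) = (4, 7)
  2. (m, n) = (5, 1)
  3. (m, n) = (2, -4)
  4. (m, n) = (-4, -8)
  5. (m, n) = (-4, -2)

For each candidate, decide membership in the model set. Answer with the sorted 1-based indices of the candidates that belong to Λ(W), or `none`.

1

λ' = (1−√5)/2 ≈ -0.61803.
candidate 1: (m,n)=(4,7) → π∥ = 4+7·λ ≈ 15.32624, π⊥ = 4+7·λ' ≈ -0.32624 ∈ [-0.6, 0.6) ⇒ IN Λ
candidate 2: (m,n)=(5,1) → π∥ = 5+1·λ ≈ 6.61803, π⊥ = 5+1·λ' ≈ 4.38197 ∉ [-0.6, 0.6) ⇒ out
candidate 3: (m,n)=(2,-4) → π∥ = 2-4·λ ≈ -4.47214, π⊥ = 2-4·λ' ≈ 4.47214 ∉ [-0.6, 0.6) ⇒ out
candidate 4: (m,n)=(-4,-8) → π∥ = -4-8·λ ≈ -16.94427, π⊥ = -4-8·λ' ≈ 0.94427 ∉ [-0.6, 0.6) ⇒ out
candidate 5: (m,n)=(-4,-2) → π∥ = -4-2·λ ≈ -7.23607, π⊥ = -4-2·λ' ≈ -2.76393 ∉ [-0.6, 0.6) ⇒ out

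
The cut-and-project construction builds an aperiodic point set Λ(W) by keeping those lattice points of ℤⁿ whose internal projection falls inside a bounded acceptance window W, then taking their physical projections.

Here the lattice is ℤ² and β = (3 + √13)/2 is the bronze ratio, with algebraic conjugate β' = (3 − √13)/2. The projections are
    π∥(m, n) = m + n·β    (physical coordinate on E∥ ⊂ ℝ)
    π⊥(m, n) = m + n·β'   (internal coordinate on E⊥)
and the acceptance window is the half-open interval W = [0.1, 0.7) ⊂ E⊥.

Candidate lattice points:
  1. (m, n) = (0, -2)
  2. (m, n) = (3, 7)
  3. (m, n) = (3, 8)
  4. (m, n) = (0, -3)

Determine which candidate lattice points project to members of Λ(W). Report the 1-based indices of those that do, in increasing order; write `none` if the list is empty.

1, 3

β' = (3−√13)/2 ≈ -0.30278.
#1 (0,-2): internal coord 0 + (-2)·β' = +0.60555; +0.60555 ∈ [0.1, 0.7) → IN Λ
#2 (3,7): internal coord 3 + (7)·β' = +0.88057; +0.88057 ∉ [0.1, 0.7) → out
#3 (3,8): internal coord 3 + (8)·β' = +0.57779; +0.57779 ∈ [0.1, 0.7) → IN Λ
#4 (0,-3): internal coord 0 + (-3)·β' = +0.90833; +0.90833 ∉ [0.1, 0.7) → out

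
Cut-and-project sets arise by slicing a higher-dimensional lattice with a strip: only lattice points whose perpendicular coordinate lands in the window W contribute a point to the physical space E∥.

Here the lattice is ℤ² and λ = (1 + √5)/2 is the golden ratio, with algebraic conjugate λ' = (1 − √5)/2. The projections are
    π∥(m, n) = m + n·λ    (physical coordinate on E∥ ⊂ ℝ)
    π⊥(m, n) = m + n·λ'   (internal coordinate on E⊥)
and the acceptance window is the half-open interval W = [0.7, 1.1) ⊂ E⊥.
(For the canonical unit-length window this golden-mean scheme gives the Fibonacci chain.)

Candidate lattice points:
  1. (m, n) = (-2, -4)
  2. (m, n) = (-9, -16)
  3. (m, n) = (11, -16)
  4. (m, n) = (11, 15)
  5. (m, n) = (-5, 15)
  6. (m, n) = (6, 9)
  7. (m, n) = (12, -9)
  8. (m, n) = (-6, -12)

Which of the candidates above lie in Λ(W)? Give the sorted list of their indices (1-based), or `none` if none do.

Numerically λ ≈ 1.6180 and λ' = −1/λ ≈ -0.6180.
[1] lift (-2,-4): star map gives 0.4721; window check 0.7 ≤ 0.4721 < 1.1 is false → out
[2] lift (-9,-16): star map gives 0.8885; window check 0.7 ≤ 0.8885 < 1.1 is true → IN Λ
[3] lift (11,-16): star map gives 20.8885; window check 0.7 ≤ 20.8885 < 1.1 is false → out
[4] lift (11,15): star map gives 1.7295; window check 0.7 ≤ 1.7295 < 1.1 is false → out
[5] lift (-5,15): star map gives -14.2705; window check 0.7 ≤ -14.2705 < 1.1 is false → out
[6] lift (6,9): star map gives 0.4377; window check 0.7 ≤ 0.4377 < 1.1 is false → out
[7] lift (12,-9): star map gives 17.5623; window check 0.7 ≤ 17.5623 < 1.1 is false → out
[8] lift (-6,-12): star map gives 1.4164; window check 0.7 ≤ 1.4164 < 1.1 is false → out

2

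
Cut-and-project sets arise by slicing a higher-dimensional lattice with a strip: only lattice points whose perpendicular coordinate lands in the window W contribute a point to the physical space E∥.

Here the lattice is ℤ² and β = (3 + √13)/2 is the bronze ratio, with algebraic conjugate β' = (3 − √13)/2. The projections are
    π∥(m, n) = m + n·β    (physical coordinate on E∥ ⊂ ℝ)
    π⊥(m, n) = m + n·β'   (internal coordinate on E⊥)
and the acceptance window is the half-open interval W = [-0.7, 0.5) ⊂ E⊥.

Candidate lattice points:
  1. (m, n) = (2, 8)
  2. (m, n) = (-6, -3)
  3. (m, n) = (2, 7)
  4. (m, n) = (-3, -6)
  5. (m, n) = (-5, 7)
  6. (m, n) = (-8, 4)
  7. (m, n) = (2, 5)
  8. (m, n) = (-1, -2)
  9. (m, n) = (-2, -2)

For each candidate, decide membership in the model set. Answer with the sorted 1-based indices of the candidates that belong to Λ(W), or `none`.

Compute β' = (3−√13)/2 = -0.30278, so π⊥(m,n) = m -0.30278·n.
#1 (2,8): internal coord 2 + (8)·β' = -0.42221; -0.42221 ∈ [-0.7, 0.5) → IN Λ
#2 (-6,-3): internal coord -6 + (-3)·β' = -5.09167; -5.09167 ∉ [-0.7, 0.5) → out
#3 (2,7): internal coord 2 + (7)·β' = -0.11943; -0.11943 ∈ [-0.7, 0.5) → IN Λ
#4 (-3,-6): internal coord -3 + (-6)·β' = -1.18335; -1.18335 ∉ [-0.7, 0.5) → out
#5 (-5,7): internal coord -5 + (7)·β' = -7.11943; -7.11943 ∉ [-0.7, 0.5) → out
#6 (-8,4): internal coord -8 + (4)·β' = -9.21110; -9.21110 ∉ [-0.7, 0.5) → out
#7 (2,5): internal coord 2 + (5)·β' = +0.48612; +0.48612 ∈ [-0.7, 0.5) → IN Λ
#8 (-1,-2): internal coord -1 + (-2)·β' = -0.39445; -0.39445 ∈ [-0.7, 0.5) → IN Λ
#9 (-2,-2): internal coord -2 + (-2)·β' = -1.39445; -1.39445 ∉ [-0.7, 0.5) → out

1, 3, 7, 8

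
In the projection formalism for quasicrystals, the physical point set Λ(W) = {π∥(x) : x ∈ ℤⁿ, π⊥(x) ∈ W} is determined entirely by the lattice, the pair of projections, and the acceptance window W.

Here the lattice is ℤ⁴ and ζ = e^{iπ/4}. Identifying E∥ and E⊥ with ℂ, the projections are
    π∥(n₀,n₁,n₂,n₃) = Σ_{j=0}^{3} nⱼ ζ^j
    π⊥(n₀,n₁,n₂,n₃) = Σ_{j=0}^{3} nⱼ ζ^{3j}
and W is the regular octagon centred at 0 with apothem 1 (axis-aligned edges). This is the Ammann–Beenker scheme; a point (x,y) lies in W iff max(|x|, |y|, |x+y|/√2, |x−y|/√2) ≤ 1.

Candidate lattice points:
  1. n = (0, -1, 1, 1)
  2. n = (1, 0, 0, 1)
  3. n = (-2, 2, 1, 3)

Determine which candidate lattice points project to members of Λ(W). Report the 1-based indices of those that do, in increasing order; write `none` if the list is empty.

none

With ζ = e^{iπ/4} the internal vectors are ζ^0,ζ^3,ζ^6,ζ^9.
candidate 1: n = (0, -1, 1, 1) → π⊥ ≈ (+1.41421, -1.00000); max(|x|,|y|,|x±y|/√2) = 1.70711 > 1 ⇒ ∉ W
candidate 2: n = (1, 0, 0, 1) → π⊥ ≈ (+1.70711, +0.70711); max(|x|,|y|,|x±y|/√2) = 1.70711 > 1 ⇒ ∉ W
candidate 3: n = (-2, 2, 1, 3) → π⊥ ≈ (-1.29289, +2.53553); max(|x|,|y|,|x±y|/√2) = 2.70711 > 1 ⇒ ∉ W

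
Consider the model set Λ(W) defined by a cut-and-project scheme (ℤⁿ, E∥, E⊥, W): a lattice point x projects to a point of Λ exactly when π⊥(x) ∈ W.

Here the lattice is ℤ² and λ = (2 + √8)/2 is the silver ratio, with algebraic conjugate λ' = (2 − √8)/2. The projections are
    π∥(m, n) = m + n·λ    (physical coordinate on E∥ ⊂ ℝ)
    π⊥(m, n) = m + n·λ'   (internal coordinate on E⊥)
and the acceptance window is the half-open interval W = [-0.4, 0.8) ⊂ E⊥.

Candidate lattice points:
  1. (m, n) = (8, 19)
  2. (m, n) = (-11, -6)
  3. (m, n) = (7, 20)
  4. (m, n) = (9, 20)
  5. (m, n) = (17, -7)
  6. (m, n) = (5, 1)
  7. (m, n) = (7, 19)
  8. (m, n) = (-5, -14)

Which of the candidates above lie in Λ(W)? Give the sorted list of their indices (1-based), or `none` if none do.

1, 4, 8

Compute λ' = (2−√8)/2 = -0.4142, so π⊥(m,n) = m -0.4142·n.
[1] lift (8,19): star map gives 0.1299; window check -0.4 ≤ 0.1299 < 0.8 is true → IN Λ
[2] lift (-11,-6): star map gives -8.5147; window check -0.4 ≤ -8.5147 < 0.8 is false → out
[3] lift (7,20): star map gives -1.2843; window check -0.4 ≤ -1.2843 < 0.8 is false → out
[4] lift (9,20): star map gives 0.7157; window check -0.4 ≤ 0.7157 < 0.8 is true → IN Λ
[5] lift (17,-7): star map gives 19.8995; window check -0.4 ≤ 19.8995 < 0.8 is false → out
[6] lift (5,1): star map gives 4.5858; window check -0.4 ≤ 4.5858 < 0.8 is false → out
[7] lift (7,19): star map gives -0.8701; window check -0.4 ≤ -0.8701 < 0.8 is false → out
[8] lift (-5,-14): star map gives 0.7990; window check -0.4 ≤ 0.7990 < 0.8 is true → IN Λ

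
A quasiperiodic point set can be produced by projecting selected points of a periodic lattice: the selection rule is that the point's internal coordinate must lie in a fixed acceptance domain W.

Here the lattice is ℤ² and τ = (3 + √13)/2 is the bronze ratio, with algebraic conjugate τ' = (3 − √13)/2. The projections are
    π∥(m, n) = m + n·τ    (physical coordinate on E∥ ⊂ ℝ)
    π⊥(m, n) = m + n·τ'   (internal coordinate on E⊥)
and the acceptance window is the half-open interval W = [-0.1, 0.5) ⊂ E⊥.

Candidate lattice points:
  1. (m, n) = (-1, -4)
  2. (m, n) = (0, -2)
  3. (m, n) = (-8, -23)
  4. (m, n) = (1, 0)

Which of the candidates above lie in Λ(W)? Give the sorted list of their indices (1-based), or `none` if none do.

1

Numerically τ ≈ 3.302776 and τ' = −1/τ ≈ -0.302776.
#1 (-1,-4): internal coord -1 + (-4)·τ' = +0.211103; +0.211103 ∈ [-0.1, 0.5) → IN Λ
#2 (0,-2): internal coord 0 + (-2)·τ' = +0.605551; +0.605551 ∉ [-0.1, 0.5) → out
#3 (-8,-23): internal coord -8 + (-23)·τ' = -1.036160; -1.036160 ∉ [-0.1, 0.5) → out
#4 (1,0): internal coord 1 + (0)·τ' = +1.000000; +1.000000 ∉ [-0.1, 0.5) → out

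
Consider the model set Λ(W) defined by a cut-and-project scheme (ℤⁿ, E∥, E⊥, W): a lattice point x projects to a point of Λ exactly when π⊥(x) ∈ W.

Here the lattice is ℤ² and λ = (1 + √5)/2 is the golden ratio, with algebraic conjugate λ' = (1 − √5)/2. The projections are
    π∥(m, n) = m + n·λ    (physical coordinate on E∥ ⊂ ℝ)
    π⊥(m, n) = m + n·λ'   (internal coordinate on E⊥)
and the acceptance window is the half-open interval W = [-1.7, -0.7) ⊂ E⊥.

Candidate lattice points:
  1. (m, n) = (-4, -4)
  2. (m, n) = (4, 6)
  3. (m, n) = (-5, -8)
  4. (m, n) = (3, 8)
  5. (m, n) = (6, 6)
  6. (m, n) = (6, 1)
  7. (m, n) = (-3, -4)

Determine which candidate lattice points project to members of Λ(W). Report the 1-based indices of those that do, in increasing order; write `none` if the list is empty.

Compute λ' = (1−√5)/2 = -0.61803, so π⊥(m,n) = m -0.61803·n.
candidate 1: (m,n)=(-4,-4) → π∥ = -4-4·λ ≈ -10.47214, π⊥ = -4-4·λ' ≈ -1.52786 ∈ [-1.7, -0.7) ⇒ IN Λ
candidate 2: (m,n)=(4,6) → π∥ = 4+6·λ ≈ 13.70820, π⊥ = 4+6·λ' ≈ 0.29180 ∉ [-1.7, -0.7) ⇒ out
candidate 3: (m,n)=(-5,-8) → π∥ = -5-8·λ ≈ -17.94427, π⊥ = -5-8·λ' ≈ -0.05573 ∉ [-1.7, -0.7) ⇒ out
candidate 4: (m,n)=(3,8) → π∥ = 3+8·λ ≈ 15.94427, π⊥ = 3+8·λ' ≈ -1.94427 ∉ [-1.7, -0.7) ⇒ out
candidate 5: (m,n)=(6,6) → π∥ = 6+6·λ ≈ 15.70820, π⊥ = 6+6·λ' ≈ 2.29180 ∉ [-1.7, -0.7) ⇒ out
candidate 6: (m,n)=(6,1) → π∥ = 6+1·λ ≈ 7.61803, π⊥ = 6+1·λ' ≈ 5.38197 ∉ [-1.7, -0.7) ⇒ out
candidate 7: (m,n)=(-3,-4) → π∥ = -3-4·λ ≈ -9.47214, π⊥ = -3-4·λ' ≈ -0.52786 ∉ [-1.7, -0.7) ⇒ out

1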